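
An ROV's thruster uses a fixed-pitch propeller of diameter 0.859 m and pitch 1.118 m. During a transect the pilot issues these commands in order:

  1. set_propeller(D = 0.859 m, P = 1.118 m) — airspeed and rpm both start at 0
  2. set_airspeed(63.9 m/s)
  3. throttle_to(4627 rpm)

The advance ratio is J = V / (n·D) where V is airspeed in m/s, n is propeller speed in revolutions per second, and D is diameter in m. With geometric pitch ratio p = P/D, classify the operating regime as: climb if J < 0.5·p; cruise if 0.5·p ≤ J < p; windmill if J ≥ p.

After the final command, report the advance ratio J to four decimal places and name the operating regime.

J = 0.9646, regime = cruise

set_propeller: D = 0.859 m, P = 1.118 m (p = P/D = 1.301513); state ← (V=0, rpm=0)
set_airspeed(63.9): V ← 63.9 m/s
throttle_to(4627): rpm ← 4627
final state: V = 63.9 m/s, rpm = 4627 → n = rpm/60 = 77.116667 rev/s
J = V / (n·D) = 63.9 / (77.116667 × 0.859) = 0.964627
regime bands: climb J<0.6508 | cruise [0.6508, 1.3015) | windmill J≥1.3015
J = 0.9646 → cruise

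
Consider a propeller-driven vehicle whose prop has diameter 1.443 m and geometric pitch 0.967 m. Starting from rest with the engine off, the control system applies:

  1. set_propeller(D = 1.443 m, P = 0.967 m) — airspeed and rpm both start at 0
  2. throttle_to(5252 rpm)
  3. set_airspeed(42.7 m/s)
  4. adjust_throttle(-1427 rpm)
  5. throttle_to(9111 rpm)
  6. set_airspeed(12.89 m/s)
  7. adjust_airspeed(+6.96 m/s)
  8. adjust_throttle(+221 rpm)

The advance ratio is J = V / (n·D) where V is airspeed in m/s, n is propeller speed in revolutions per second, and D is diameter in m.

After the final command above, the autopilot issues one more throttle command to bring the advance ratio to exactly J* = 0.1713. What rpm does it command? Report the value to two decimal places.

rpm = 4818.24

set_propeller: D = 1.443 m, P = 0.967 m (p = P/D = 0.670132); state ← (V=0, rpm=0)
throttle_to(5252): rpm ← 5252
set_airspeed(42.7): V ← 42.7 m/s
adjust_throttle(-1427): rpm ← 5252 -1427 = 3825
throttle_to(9111): rpm ← 9111
set_airspeed(12.89): V ← 12.89 m/s
adjust_airspeed(+6.96): V ← 12.89 +6.96 = 19.85 m/s
adjust_throttle(+221): rpm ← 9111 +221 = 9332
final state: V = 19.85 m/s, rpm = 9332 → n = rpm/60 = 155.533333 rev/s
target J* = 0.1713; solve J* = V/(n·D) for n: n = V/(J*·D) = 19.85/(0.1713 × 1.443) = 80.303933 rev/s
rpm = 60·n = 4818.235992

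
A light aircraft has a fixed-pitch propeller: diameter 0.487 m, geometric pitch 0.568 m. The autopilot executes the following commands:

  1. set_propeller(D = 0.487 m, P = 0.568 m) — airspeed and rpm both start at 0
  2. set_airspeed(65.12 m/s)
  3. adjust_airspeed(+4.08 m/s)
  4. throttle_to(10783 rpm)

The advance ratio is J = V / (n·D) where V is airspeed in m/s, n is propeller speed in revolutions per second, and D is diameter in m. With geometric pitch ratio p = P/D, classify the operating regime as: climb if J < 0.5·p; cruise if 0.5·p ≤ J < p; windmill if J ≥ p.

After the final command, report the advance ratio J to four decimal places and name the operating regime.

J = 0.7907, regime = cruise

set_propeller: D = 0.487 m, P = 0.568 m (p = P/D = 1.166324); state ← (V=0, rpm=0)
set_airspeed(65.12): V ← 65.12 m/s
adjust_airspeed(+4.08): V ← 65.12 +4.08 = 69.2 m/s
throttle_to(10783): rpm ← 10783
final state: V = 69.2 m/s, rpm = 10783 → n = rpm/60 = 179.716667 rev/s
J = V / (n·D) = 69.2 / (179.716667 × 0.487) = 0.790658
regime bands: climb J<0.5832 | cruise [0.5832, 1.1663) | windmill J≥1.1663
J = 0.7907 → cruise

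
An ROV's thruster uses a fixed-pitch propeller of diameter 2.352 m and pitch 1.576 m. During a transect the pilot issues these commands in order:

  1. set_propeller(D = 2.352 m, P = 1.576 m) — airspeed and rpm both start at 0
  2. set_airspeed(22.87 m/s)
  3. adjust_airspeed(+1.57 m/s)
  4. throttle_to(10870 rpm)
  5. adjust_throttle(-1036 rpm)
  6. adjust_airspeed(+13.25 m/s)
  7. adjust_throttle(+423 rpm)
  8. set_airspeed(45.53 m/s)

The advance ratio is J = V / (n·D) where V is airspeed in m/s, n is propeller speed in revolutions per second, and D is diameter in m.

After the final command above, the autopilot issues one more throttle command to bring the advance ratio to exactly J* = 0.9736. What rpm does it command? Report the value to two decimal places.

set_propeller: D = 2.352 m, P = 1.576 m (p = P/D = 0.670068); state ← (V=0, rpm=0)
set_airspeed(22.87): V ← 22.87 m/s
adjust_airspeed(+1.57): V ← 22.87 +1.57 = 24.44 m/s
throttle_to(10870): rpm ← 10870
adjust_throttle(-1036): rpm ← 10870 -1036 = 9834
adjust_airspeed(+13.25): V ← 24.44 +13.25 = 37.69 m/s
adjust_throttle(+423): rpm ← 9834 +423 = 10257
set_airspeed(45.53): V ← 45.53 m/s
final state: V = 45.53 m/s, rpm = 10257 → n = rpm/60 = 170.950000 rev/s
target J* = 0.9736; solve J* = V/(n·D) for n: n = V/(J*·D) = 45.53/(0.9736 × 2.352) = 19.882902 rev/s
rpm = 60·n = 1192.974108

rpm = 1192.97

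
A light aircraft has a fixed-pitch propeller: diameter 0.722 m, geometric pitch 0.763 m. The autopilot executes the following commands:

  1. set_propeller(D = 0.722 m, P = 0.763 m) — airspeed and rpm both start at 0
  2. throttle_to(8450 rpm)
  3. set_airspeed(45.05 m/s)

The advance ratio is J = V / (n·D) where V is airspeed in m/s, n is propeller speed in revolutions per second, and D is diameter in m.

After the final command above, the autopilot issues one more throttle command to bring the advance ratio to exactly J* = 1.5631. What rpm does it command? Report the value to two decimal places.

rpm = 2395.09

set_propeller: D = 0.722 m, P = 0.763 m (p = P/D = 1.056787); state ← (V=0, rpm=0)
throttle_to(8450): rpm ← 8450
set_airspeed(45.05): V ← 45.05 m/s
final state: V = 45.05 m/s, rpm = 8450 → n = rpm/60 = 140.833333 rev/s
target J* = 1.5631; solve J* = V/(n·D) for n: n = V/(J*·D) = 45.05/(1.5631 × 0.722) = 39.918189 rev/s
rpm = 60·n = 2395.091365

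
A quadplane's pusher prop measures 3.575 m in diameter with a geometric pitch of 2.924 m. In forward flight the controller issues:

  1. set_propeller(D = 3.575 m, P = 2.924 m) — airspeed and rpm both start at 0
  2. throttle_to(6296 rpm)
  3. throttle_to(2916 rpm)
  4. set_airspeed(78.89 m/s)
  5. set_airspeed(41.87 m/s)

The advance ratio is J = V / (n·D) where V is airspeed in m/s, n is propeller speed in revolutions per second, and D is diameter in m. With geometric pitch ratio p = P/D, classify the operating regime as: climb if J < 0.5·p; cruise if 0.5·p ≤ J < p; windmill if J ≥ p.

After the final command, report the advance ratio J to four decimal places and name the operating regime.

set_propeller: D = 3.575 m, P = 2.924 m (p = P/D = 0.817902); state ← (V=0, rpm=0)
throttle_to(6296): rpm ← 6296
throttle_to(2916): rpm ← 2916
set_airspeed(78.89): V ← 78.89 m/s
set_airspeed(41.87): V ← 41.87 m/s
final state: V = 41.87 m/s, rpm = 2916 → n = rpm/60 = 48.600000 rev/s
J = V / (n·D) = 41.87 / (48.600000 × 3.575) = 0.240985
regime bands: climb J<0.4090 | cruise [0.4090, 0.8179) | windmill J≥0.8179
J = 0.2410 → climb

J = 0.2410, regime = climb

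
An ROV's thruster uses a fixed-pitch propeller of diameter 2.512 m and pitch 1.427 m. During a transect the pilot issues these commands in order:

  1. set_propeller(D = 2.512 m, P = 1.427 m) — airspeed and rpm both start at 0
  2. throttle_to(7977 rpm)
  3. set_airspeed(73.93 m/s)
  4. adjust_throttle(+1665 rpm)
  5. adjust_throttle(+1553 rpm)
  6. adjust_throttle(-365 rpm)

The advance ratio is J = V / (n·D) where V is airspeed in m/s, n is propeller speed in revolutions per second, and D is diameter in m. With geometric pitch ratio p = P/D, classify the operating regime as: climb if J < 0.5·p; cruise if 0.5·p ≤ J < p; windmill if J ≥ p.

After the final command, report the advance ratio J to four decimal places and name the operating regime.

J = 0.1631, regime = climb

set_propeller: D = 2.512 m, P = 1.427 m (p = P/D = 0.568073); state ← (V=0, rpm=0)
throttle_to(7977): rpm ← 7977
set_airspeed(73.93): V ← 73.93 m/s
adjust_throttle(+1665): rpm ← 7977 +1665 = 9642
adjust_throttle(+1553): rpm ← 9642 +1553 = 11195
adjust_throttle(-365): rpm ← 11195 -365 = 10830
final state: V = 73.93 m/s, rpm = 10830 → n = rpm/60 = 180.500000 rev/s
J = V / (n·D) = 73.93 / (180.500000 × 2.512) = 0.163051
regime bands: climb J<0.2840 | cruise [0.2840, 0.5681) | windmill J≥0.5681
J = 0.1631 → climb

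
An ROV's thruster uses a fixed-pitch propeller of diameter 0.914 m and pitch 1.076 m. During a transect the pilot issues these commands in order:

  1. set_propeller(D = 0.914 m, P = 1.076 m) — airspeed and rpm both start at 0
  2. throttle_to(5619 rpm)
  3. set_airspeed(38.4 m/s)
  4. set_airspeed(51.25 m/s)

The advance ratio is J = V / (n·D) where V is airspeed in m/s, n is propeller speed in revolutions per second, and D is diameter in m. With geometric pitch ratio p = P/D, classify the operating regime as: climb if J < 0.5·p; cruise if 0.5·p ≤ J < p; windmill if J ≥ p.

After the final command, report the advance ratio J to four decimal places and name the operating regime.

J = 0.5987, regime = cruise

set_propeller: D = 0.914 m, P = 1.076 m (p = P/D = 1.177243); state ← (V=0, rpm=0)
throttle_to(5619): rpm ← 5619
set_airspeed(38.4): V ← 38.4 m/s
set_airspeed(51.25): V ← 51.25 m/s
final state: V = 51.25 m/s, rpm = 5619 → n = rpm/60 = 93.650000 rev/s
J = V / (n·D) = 51.25 / (93.650000 × 0.914) = 0.598742
regime bands: climb J<0.5886 | cruise [0.5886, 1.1772) | windmill J≥1.1772
J = 0.5987 → cruise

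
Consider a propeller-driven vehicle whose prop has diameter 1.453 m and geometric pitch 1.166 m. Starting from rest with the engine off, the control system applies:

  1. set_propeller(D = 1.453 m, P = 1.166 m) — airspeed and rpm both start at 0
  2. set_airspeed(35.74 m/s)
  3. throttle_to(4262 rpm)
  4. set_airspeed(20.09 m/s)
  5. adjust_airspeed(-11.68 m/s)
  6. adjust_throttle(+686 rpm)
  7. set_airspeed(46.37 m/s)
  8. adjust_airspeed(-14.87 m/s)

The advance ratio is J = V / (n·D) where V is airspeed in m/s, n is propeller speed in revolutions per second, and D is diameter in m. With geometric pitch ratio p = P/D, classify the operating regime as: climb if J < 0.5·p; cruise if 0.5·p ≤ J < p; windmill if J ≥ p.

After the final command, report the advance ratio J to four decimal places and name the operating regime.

set_propeller: D = 1.453 m, P = 1.166 m (p = P/D = 0.802478); state ← (V=0, rpm=0)
set_airspeed(35.74): V ← 35.74 m/s
throttle_to(4262): rpm ← 4262
set_airspeed(20.09): V ← 20.09 m/s
adjust_airspeed(-11.68): V ← 20.09 -11.68 = 8.41 m/s
adjust_throttle(+686): rpm ← 4262 +686 = 4948
set_airspeed(46.37): V ← 46.37 m/s
adjust_airspeed(-14.87): V ← 46.37 -14.87 = 31.5 m/s
final state: V = 31.5 m/s, rpm = 4948 → n = rpm/60 = 82.466667 rev/s
J = V / (n·D) = 31.5 / (82.466667 × 1.453) = 0.262885
regime bands: climb J<0.4012 | cruise [0.4012, 0.8025) | windmill J≥0.8025
J = 0.2629 → climb

J = 0.2629, regime = climb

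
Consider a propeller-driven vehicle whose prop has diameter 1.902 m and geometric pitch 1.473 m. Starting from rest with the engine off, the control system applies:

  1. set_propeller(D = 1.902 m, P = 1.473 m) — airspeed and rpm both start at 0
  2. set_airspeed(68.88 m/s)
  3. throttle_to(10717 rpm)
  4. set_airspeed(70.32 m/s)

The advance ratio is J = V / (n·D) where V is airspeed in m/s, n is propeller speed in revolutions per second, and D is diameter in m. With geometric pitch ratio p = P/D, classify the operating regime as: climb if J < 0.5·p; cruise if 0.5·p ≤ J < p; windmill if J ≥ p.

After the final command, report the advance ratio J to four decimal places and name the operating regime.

set_propeller: D = 1.902 m, P = 1.473 m (p = P/D = 0.774448); state ← (V=0, rpm=0)
set_airspeed(68.88): V ← 68.88 m/s
throttle_to(10717): rpm ← 10717
set_airspeed(70.32): V ← 70.32 m/s
final state: V = 70.32 m/s, rpm = 10717 → n = rpm/60 = 178.616667 rev/s
J = V / (n·D) = 70.32 / (178.616667 × 1.902) = 0.206989
regime bands: climb J<0.3872 | cruise [0.3872, 0.7744) | windmill J≥0.7744
J = 0.2070 → climb

J = 0.2070, regime = climb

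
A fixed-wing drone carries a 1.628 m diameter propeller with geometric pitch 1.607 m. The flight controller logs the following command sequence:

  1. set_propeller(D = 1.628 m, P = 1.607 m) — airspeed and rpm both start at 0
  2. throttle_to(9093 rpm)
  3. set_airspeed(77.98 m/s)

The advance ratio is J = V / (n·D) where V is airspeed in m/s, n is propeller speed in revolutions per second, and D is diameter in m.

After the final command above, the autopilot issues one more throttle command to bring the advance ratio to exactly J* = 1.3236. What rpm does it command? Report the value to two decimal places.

set_propeller: D = 1.628 m, P = 1.607 m (p = P/D = 0.987101); state ← (V=0, rpm=0)
throttle_to(9093): rpm ← 9093
set_airspeed(77.98): V ← 77.98 m/s
final state: V = 77.98 m/s, rpm = 9093 → n = rpm/60 = 151.550000 rev/s
target J* = 1.3236; solve J* = V/(n·D) for n: n = V/(J*·D) = 77.98/(1.3236 × 1.628) = 36.188624 rev/s
rpm = 60·n = 2171.317448

rpm = 2171.32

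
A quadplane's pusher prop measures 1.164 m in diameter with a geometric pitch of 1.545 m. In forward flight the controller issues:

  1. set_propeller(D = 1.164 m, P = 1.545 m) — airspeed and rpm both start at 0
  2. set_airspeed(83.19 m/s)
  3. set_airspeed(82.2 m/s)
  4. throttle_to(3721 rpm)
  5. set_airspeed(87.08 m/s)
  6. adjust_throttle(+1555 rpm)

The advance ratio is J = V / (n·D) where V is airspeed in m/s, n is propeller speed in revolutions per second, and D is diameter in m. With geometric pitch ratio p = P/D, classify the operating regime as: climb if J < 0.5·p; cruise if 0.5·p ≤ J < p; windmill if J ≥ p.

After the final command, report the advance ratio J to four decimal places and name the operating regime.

set_propeller: D = 1.164 m, P = 1.545 m (p = P/D = 1.327320); state ← (V=0, rpm=0)
set_airspeed(83.19): V ← 83.19 m/s
set_airspeed(82.2): V ← 82.2 m/s
throttle_to(3721): rpm ← 3721
set_airspeed(87.08): V ← 87.08 m/s
adjust_throttle(+1555): rpm ← 3721 +1555 = 5276
final state: V = 87.08 m/s, rpm = 5276 → n = rpm/60 = 87.933333 rev/s
J = V / (n·D) = 87.08 / (87.933333 × 1.164) = 0.850769
regime bands: climb J<0.6637 | cruise [0.6637, 1.3273) | windmill J≥1.3273
J = 0.8508 → cruise

J = 0.8508, regime = cruise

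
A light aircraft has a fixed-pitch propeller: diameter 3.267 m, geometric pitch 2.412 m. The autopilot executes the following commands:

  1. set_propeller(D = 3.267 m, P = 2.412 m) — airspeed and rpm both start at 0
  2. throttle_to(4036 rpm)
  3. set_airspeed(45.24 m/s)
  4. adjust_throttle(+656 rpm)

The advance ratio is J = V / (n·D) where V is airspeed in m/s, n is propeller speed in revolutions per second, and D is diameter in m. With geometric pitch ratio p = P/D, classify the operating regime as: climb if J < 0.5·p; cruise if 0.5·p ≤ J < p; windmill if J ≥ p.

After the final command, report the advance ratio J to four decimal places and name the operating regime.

set_propeller: D = 3.267 m, P = 2.412 m (p = P/D = 0.738292); state ← (V=0, rpm=0)
throttle_to(4036): rpm ← 4036
set_airspeed(45.24): V ← 45.24 m/s
adjust_throttle(+656): rpm ← 4036 +656 = 4692
final state: V = 45.24 m/s, rpm = 4692 → n = rpm/60 = 78.200000 rev/s
J = V / (n·D) = 45.24 / (78.200000 × 3.267) = 0.177079
regime bands: climb J<0.3691 | cruise [0.3691, 0.7383) | windmill J≥0.7383
J = 0.1771 → climb

J = 0.1771, regime = climb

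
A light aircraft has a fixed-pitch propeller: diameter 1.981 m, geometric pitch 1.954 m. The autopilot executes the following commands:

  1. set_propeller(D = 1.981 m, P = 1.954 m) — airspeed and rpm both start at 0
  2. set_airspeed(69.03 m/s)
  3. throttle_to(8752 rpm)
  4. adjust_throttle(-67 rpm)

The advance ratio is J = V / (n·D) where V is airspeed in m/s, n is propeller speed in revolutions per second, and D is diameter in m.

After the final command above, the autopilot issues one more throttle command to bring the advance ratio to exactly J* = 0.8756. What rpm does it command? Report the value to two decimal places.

rpm = 2387.81

set_propeller: D = 1.981 m, P = 1.954 m (p = P/D = 0.986371); state ← (V=0, rpm=0)
set_airspeed(69.03): V ← 69.03 m/s
throttle_to(8752): rpm ← 8752
adjust_throttle(-67): rpm ← 8752 -67 = 8685
final state: V = 69.03 m/s, rpm = 8685 → n = rpm/60 = 144.750000 rev/s
target J* = 0.8756; solve J* = V/(n·D) for n: n = V/(J*·D) = 69.03/(0.8756 × 1.981) = 39.796753 rev/s
rpm = 60·n = 2387.805209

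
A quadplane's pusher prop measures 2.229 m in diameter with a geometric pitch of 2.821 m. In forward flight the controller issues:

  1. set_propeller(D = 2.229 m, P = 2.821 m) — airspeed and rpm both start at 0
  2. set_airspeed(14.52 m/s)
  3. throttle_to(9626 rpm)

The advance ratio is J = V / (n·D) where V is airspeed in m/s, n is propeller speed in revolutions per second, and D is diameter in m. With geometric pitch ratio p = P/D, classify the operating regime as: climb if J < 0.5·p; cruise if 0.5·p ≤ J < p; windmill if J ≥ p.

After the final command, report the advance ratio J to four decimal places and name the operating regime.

J = 0.0406, regime = climb

set_propeller: D = 2.229 m, P = 2.821 m (p = P/D = 1.265590); state ← (V=0, rpm=0)
set_airspeed(14.52): V ← 14.52 m/s
throttle_to(9626): rpm ← 9626
final state: V = 14.52 m/s, rpm = 9626 → n = rpm/60 = 160.433333 rev/s
J = V / (n·D) = 14.52 / (160.433333 × 2.229) = 0.040603
regime bands: climb J<0.6328 | cruise [0.6328, 1.2656) | windmill J≥1.2656
J = 0.0406 → climb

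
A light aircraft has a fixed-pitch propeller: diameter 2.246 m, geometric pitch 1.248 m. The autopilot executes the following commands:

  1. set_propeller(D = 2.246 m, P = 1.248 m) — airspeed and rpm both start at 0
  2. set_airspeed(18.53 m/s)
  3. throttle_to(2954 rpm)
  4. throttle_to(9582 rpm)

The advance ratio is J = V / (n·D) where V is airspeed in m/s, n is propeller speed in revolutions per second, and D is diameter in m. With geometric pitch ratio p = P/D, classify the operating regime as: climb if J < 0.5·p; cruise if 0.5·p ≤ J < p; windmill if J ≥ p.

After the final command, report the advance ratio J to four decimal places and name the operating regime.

J = 0.0517, regime = climb

set_propeller: D = 2.246 m, P = 1.248 m (p = P/D = 0.555654); state ← (V=0, rpm=0)
set_airspeed(18.53): V ← 18.53 m/s
throttle_to(2954): rpm ← 2954
throttle_to(9582): rpm ← 9582
final state: V = 18.53 m/s, rpm = 9582 → n = rpm/60 = 159.700000 rev/s
J = V / (n·D) = 18.53 / (159.700000 × 2.246) = 0.051661
regime bands: climb J<0.2778 | cruise [0.2778, 0.5557) | windmill J≥0.5557
J = 0.0517 → climb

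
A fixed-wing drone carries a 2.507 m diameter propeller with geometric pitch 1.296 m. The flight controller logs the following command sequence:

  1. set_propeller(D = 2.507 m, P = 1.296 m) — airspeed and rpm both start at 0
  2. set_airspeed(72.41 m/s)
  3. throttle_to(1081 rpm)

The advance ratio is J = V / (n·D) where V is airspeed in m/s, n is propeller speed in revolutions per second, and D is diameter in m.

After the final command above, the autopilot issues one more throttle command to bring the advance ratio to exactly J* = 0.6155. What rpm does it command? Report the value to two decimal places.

rpm = 2815.58

set_propeller: D = 2.507 m, P = 1.296 m (p = P/D = 0.516953); state ← (V=0, rpm=0)
set_airspeed(72.41): V ← 72.41 m/s
throttle_to(1081): rpm ← 1081
final state: V = 72.41 m/s, rpm = 1081 → n = rpm/60 = 18.016667 rev/s
target J* = 0.6155; solve J* = V/(n·D) for n: n = V/(J*·D) = 72.41/(0.6155 × 2.507) = 46.926283 rev/s
rpm = 60·n = 2815.576986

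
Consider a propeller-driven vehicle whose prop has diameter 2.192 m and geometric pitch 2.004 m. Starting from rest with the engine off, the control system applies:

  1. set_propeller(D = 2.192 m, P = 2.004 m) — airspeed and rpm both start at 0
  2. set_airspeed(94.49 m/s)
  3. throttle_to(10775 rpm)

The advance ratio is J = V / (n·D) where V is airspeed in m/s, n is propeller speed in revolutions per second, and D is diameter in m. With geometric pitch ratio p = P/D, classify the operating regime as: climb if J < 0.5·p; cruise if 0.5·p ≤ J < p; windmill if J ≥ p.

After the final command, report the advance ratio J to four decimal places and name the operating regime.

set_propeller: D = 2.192 m, P = 2.004 m (p = P/D = 0.914234); state ← (V=0, rpm=0)
set_airspeed(94.49): V ← 94.49 m/s
throttle_to(10775): rpm ← 10775
final state: V = 94.49 m/s, rpm = 10775 → n = rpm/60 = 179.583333 rev/s
J = V / (n·D) = 94.49 / (179.583333 × 2.192) = 0.240038
regime bands: climb J<0.4571 | cruise [0.4571, 0.9142) | windmill J≥0.9142
J = 0.2400 → climb

J = 0.2400, regime = climb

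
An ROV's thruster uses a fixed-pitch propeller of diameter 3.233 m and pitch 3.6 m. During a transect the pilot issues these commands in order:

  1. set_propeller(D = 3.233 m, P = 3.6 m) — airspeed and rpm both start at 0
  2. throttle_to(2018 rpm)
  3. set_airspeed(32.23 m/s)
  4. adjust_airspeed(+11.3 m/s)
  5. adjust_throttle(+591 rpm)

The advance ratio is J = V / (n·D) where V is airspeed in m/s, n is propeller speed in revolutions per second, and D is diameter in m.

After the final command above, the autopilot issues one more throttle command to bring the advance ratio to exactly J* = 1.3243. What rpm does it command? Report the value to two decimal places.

set_propeller: D = 3.233 m, P = 3.6 m (p = P/D = 1.113517); state ← (V=0, rpm=0)
throttle_to(2018): rpm ← 2018
set_airspeed(32.23): V ← 32.23 m/s
adjust_airspeed(+11.3): V ← 32.23 +11.3 = 43.53 m/s
adjust_throttle(+591): rpm ← 2018 +591 = 2609
final state: V = 43.53 m/s, rpm = 2609 → n = rpm/60 = 43.483333 rev/s
target J* = 1.3243; solve J* = V/(n·D) for n: n = V/(J*·D) = 43.53/(1.3243 × 3.233) = 10.167088 rev/s
rpm = 60·n = 610.025281

rpm = 610.03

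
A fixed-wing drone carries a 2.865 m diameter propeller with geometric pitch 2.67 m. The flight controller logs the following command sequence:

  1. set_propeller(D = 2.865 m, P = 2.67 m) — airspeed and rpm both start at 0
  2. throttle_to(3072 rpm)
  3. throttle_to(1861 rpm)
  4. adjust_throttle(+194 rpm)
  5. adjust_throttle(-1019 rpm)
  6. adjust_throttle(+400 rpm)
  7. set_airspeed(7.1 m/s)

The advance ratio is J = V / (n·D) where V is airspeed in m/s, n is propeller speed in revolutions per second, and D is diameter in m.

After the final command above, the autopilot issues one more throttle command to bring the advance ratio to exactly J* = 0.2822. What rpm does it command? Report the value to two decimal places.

rpm = 526.90

set_propeller: D = 2.865 m, P = 2.67 m (p = P/D = 0.931937); state ← (V=0, rpm=0)
throttle_to(3072): rpm ← 3072
throttle_to(1861): rpm ← 1861
adjust_throttle(+194): rpm ← 1861 +194 = 2055
adjust_throttle(-1019): rpm ← 2055 -1019 = 1036
adjust_throttle(+400): rpm ← 1036 +400 = 1436
set_airspeed(7.1): V ← 7.1 m/s
final state: V = 7.1 m/s, rpm = 1436 → n = rpm/60 = 23.933333 rev/s
target J* = 0.2822; solve J* = V/(n·D) for n: n = V/(J*·D) = 7.1/(0.2822 × 2.865) = 8.781662 rev/s
rpm = 60·n = 526.899715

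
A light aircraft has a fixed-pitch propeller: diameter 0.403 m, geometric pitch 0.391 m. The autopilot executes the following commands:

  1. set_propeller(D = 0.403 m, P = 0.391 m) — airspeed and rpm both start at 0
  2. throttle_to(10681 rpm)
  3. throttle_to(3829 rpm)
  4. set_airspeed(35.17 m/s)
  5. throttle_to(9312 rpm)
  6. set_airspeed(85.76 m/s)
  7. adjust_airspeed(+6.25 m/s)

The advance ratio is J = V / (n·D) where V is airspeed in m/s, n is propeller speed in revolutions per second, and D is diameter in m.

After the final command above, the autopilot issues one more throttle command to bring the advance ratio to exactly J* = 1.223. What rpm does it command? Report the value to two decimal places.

rpm = 11200.95

set_propeller: D = 0.403 m, P = 0.391 m (p = P/D = 0.970223); state ← (V=0, rpm=0)
throttle_to(10681): rpm ← 10681
throttle_to(3829): rpm ← 3829
set_airspeed(35.17): V ← 35.17 m/s
throttle_to(9312): rpm ← 9312
set_airspeed(85.76): V ← 85.76 m/s
adjust_airspeed(+6.25): V ← 85.76 +6.25 = 92.01 m/s
final state: V = 92.01 m/s, rpm = 9312 → n = rpm/60 = 155.200000 rev/s
target J* = 1.223; solve J* = V/(n·D) for n: n = V/(J*·D) = 92.01/(1.223 × 0.403) = 186.682465 rev/s
rpm = 60·n = 11200.947919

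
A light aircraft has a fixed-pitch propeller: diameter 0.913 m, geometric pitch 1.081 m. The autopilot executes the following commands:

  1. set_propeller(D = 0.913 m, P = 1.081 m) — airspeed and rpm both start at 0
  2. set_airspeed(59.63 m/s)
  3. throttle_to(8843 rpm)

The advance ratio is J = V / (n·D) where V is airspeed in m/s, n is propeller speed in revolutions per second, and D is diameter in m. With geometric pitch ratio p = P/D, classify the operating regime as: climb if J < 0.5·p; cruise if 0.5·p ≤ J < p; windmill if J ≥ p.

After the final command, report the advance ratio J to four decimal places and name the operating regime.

J = 0.4431, regime = climb

set_propeller: D = 0.913 m, P = 1.081 m (p = P/D = 1.184009); state ← (V=0, rpm=0)
set_airspeed(59.63): V ← 59.63 m/s
throttle_to(8843): rpm ← 8843
final state: V = 59.63 m/s, rpm = 8843 → n = rpm/60 = 147.383333 rev/s
J = V / (n·D) = 59.63 / (147.383333 × 0.913) = 0.443145
regime bands: climb J<0.5920 | cruise [0.5920, 1.1840) | windmill J≥1.1840
J = 0.4431 → climb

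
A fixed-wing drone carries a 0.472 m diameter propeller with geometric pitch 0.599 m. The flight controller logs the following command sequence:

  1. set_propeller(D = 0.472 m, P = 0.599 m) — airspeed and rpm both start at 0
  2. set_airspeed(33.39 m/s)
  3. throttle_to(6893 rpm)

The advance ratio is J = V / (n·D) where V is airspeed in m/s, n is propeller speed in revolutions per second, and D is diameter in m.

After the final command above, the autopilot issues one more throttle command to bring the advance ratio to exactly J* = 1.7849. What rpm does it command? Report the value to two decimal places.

rpm = 2378.00

set_propeller: D = 0.472 m, P = 0.599 m (p = P/D = 1.269068); state ← (V=0, rpm=0)
set_airspeed(33.39): V ← 33.39 m/s
throttle_to(6893): rpm ← 6893
final state: V = 33.39 m/s, rpm = 6893 → n = rpm/60 = 114.883333 rev/s
target J* = 1.7849; solve J* = V/(n·D) for n: n = V/(J*·D) = 33.39/(1.7849 × 0.472) = 39.633327 rev/s
rpm = 60·n = 2377.999622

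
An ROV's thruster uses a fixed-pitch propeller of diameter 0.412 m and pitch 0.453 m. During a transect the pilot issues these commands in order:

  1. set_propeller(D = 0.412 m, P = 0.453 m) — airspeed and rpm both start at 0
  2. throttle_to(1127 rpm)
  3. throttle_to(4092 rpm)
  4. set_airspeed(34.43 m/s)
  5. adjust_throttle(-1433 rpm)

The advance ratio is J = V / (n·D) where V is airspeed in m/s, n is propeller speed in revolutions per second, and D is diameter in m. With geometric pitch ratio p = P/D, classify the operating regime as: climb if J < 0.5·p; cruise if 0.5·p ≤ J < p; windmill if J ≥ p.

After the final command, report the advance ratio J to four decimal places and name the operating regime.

set_propeller: D = 0.412 m, P = 0.453 m (p = P/D = 1.099515); state ← (V=0, rpm=0)
throttle_to(1127): rpm ← 1127
throttle_to(4092): rpm ← 4092
set_airspeed(34.43): V ← 34.43 m/s
adjust_throttle(-1433): rpm ← 4092 -1433 = 2659
final state: V = 34.43 m/s, rpm = 2659 → n = rpm/60 = 44.316667 rev/s
J = V / (n·D) = 34.43 / (44.316667 × 0.412) = 1.885701
regime bands: climb J<0.5498 | cruise [0.5498, 1.0995) | windmill J≥1.0995
J = 1.8857 → windmill

J = 1.8857, regime = windmill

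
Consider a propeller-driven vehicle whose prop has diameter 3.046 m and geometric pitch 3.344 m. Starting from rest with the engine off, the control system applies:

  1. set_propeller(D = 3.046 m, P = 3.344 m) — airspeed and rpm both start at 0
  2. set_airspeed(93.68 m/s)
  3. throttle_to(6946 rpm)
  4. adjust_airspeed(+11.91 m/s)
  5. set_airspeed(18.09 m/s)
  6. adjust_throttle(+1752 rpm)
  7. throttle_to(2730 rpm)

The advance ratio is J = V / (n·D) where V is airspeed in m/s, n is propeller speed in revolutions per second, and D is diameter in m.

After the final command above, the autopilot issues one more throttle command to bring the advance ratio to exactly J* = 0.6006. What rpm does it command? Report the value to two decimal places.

set_propeller: D = 3.046 m, P = 3.344 m (p = P/D = 1.097833); state ← (V=0, rpm=0)
set_airspeed(93.68): V ← 93.68 m/s
throttle_to(6946): rpm ← 6946
adjust_airspeed(+11.91): V ← 93.68 +11.91 = 105.59 m/s
set_airspeed(18.09): V ← 18.09 m/s
adjust_throttle(+1752): rpm ← 6946 +1752 = 8698
throttle_to(2730): rpm ← 2730
final state: V = 18.09 m/s, rpm = 2730 → n = rpm/60 = 45.500000 rev/s
target J* = 0.6006; solve J* = V/(n·D) for n: n = V/(J*·D) = 18.09/(0.6006 × 3.046) = 9.888339 rev/s
rpm = 60·n = 593.300331

rpm = 593.30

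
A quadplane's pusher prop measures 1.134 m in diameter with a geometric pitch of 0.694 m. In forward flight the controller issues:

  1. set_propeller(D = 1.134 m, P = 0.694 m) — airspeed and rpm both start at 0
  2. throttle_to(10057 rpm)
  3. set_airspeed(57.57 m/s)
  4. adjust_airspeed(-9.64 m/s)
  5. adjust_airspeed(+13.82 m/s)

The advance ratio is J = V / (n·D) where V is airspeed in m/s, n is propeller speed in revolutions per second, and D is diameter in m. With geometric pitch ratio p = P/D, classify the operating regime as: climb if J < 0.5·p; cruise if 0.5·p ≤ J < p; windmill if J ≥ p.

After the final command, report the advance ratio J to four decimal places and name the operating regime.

set_propeller: D = 1.134 m, P = 0.694 m (p = P/D = 0.611993); state ← (V=0, rpm=0)
throttle_to(10057): rpm ← 10057
set_airspeed(57.57): V ← 57.57 m/s
adjust_airspeed(-9.64): V ← 57.57 -9.64 = 47.93 m/s
adjust_airspeed(+13.82): V ← 47.93 +13.82 = 61.75 m/s
final state: V = 61.75 m/s, rpm = 10057 → n = rpm/60 = 167.616667 rev/s
J = V / (n·D) = 61.75 / (167.616667 × 1.134) = 0.324868
regime bands: climb J<0.3060 | cruise [0.3060, 0.6120) | windmill J≥0.6120
J = 0.3249 → cruise

J = 0.3249, regime = cruise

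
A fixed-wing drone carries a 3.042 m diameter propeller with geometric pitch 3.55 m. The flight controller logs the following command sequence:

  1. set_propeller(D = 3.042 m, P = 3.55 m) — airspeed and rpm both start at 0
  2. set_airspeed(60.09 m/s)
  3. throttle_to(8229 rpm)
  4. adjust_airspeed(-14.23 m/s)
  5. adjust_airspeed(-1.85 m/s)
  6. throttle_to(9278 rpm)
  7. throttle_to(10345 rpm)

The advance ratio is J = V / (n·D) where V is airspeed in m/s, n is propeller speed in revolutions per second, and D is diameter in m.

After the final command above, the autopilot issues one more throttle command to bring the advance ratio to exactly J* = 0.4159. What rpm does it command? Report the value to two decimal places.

rpm = 2087.15

set_propeller: D = 3.042 m, P = 3.55 m (p = P/D = 1.166995); state ← (V=0, rpm=0)
set_airspeed(60.09): V ← 60.09 m/s
throttle_to(8229): rpm ← 8229
adjust_airspeed(-14.23): V ← 60.09 -14.23 = 45.86 m/s
adjust_airspeed(-1.85): V ← 45.86 -1.85 = 44.01 m/s
throttle_to(9278): rpm ← 9278
throttle_to(10345): rpm ← 10345
final state: V = 44.01 m/s, rpm = 10345 → n = rpm/60 = 172.416667 rev/s
target J* = 0.4159; solve J* = V/(n·D) for n: n = V/(J*·D) = 44.01/(0.4159 × 3.042) = 34.785900 rev/s
rpm = 60·n = 2087.153973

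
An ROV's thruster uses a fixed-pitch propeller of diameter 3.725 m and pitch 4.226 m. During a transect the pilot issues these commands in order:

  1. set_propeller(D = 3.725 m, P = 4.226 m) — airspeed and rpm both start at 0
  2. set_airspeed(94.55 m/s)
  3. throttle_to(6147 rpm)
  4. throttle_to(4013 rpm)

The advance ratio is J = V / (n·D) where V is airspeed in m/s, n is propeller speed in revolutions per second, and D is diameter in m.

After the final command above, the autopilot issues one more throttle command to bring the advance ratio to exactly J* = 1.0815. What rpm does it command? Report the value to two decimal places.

set_propeller: D = 3.725 m, P = 4.226 m (p = P/D = 1.134497); state ← (V=0, rpm=0)
set_airspeed(94.55): V ← 94.55 m/s
throttle_to(6147): rpm ← 6147
throttle_to(4013): rpm ← 4013
final state: V = 94.55 m/s, rpm = 4013 → n = rpm/60 = 66.883333 rev/s
target J* = 1.0815; solve J* = V/(n·D) for n: n = V/(J*·D) = 94.55/(1.0815 × 3.725) = 23.469765 rev/s
rpm = 60·n = 1408.185872

rpm = 1408.19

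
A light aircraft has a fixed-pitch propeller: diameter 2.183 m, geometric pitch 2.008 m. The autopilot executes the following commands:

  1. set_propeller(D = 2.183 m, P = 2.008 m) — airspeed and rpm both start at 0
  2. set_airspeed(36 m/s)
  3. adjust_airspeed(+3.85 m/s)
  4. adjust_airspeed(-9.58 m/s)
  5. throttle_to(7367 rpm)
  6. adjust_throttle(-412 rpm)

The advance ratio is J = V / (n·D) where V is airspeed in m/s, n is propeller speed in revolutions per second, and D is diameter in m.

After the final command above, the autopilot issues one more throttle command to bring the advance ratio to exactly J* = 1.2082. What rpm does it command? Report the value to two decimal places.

rpm = 688.61

set_propeller: D = 2.183 m, P = 2.008 m (p = P/D = 0.919835); state ← (V=0, rpm=0)
set_airspeed(36): V ← 36 m/s
adjust_airspeed(+3.85): V ← 36 +3.85 = 39.85 m/s
adjust_airspeed(-9.58): V ← 39.85 -9.58 = 30.27 m/s
throttle_to(7367): rpm ← 7367
adjust_throttle(-412): rpm ← 7367 -412 = 6955
final state: V = 30.27 m/s, rpm = 6955 → n = rpm/60 = 115.916667 rev/s
target J* = 1.2082; solve J* = V/(n·D) for n: n = V/(J*·D) = 30.27/(1.2082 × 2.183) = 11.476775 rev/s
rpm = 60·n = 688.606478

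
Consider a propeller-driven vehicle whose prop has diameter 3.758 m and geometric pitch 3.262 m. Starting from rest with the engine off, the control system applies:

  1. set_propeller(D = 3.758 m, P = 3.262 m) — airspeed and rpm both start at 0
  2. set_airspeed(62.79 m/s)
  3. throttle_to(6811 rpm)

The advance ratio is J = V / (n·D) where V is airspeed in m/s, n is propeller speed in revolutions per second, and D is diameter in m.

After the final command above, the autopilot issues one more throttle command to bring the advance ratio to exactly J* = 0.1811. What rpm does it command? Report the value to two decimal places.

set_propeller: D = 3.758 m, P = 3.262 m (p = P/D = 0.868015); state ← (V=0, rpm=0)
set_airspeed(62.79): V ← 62.79 m/s
throttle_to(6811): rpm ← 6811
final state: V = 62.79 m/s, rpm = 6811 → n = rpm/60 = 113.516667 rev/s
target J* = 0.1811; solve J* = V/(n·D) for n: n = V/(J*·D) = 62.79/(0.1811 × 3.758) = 92.260384 rev/s
rpm = 60·n = 5535.623029

rpm = 5535.62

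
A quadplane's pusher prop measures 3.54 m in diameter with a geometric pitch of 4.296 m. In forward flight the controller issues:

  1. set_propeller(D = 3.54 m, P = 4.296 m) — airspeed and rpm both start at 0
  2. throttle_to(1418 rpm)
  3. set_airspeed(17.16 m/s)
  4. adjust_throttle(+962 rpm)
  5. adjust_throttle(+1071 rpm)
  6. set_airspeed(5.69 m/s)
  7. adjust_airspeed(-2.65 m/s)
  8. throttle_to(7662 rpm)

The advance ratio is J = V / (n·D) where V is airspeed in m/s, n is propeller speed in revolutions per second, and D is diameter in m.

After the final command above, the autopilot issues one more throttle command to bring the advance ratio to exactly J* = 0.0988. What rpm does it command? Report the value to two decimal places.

set_propeller: D = 3.54 m, P = 4.296 m (p = P/D = 1.213559); state ← (V=0, rpm=0)
throttle_to(1418): rpm ← 1418
set_airspeed(17.16): V ← 17.16 m/s
adjust_throttle(+962): rpm ← 1418 +962 = 2380
adjust_throttle(+1071): rpm ← 2380 +1071 = 3451
set_airspeed(5.69): V ← 5.69 m/s
adjust_airspeed(-2.65): V ← 5.69 -2.65 = 3.04 m/s
throttle_to(7662): rpm ← 7662
final state: V = 3.04 m/s, rpm = 7662 → n = rpm/60 = 127.700000 rev/s
target J* = 0.0988; solve J* = V/(n·D) for n: n = V/(J*·D) = 3.04/(0.0988 × 3.54) = 8.691873 rev/s
rpm = 60·n = 521.512386

rpm = 521.51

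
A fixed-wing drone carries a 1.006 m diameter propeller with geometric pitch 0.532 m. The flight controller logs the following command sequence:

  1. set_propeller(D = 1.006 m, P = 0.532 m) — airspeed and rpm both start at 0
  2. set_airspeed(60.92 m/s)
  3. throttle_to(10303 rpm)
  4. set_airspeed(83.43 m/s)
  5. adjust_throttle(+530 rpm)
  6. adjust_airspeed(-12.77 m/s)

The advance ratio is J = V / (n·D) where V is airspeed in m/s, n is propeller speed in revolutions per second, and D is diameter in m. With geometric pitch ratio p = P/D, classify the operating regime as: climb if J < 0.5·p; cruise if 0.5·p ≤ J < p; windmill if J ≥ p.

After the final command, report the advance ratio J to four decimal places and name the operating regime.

set_propeller: D = 1.006 m, P = 0.532 m (p = P/D = 0.528827); state ← (V=0, rpm=0)
set_airspeed(60.92): V ← 60.92 m/s
throttle_to(10303): rpm ← 10303
set_airspeed(83.43): V ← 83.43 m/s
adjust_throttle(+530): rpm ← 10303 +530 = 10833
adjust_airspeed(-12.77): V ← 83.43 -12.77 = 70.66 m/s
final state: V = 70.66 m/s, rpm = 10833 → n = rpm/60 = 180.550000 rev/s
J = V / (n·D) = 70.66 / (180.550000 × 1.006) = 0.389026
regime bands: climb J<0.2644 | cruise [0.2644, 0.5288) | windmill J≥0.5288
J = 0.3890 → cruise

J = 0.3890, regime = cruise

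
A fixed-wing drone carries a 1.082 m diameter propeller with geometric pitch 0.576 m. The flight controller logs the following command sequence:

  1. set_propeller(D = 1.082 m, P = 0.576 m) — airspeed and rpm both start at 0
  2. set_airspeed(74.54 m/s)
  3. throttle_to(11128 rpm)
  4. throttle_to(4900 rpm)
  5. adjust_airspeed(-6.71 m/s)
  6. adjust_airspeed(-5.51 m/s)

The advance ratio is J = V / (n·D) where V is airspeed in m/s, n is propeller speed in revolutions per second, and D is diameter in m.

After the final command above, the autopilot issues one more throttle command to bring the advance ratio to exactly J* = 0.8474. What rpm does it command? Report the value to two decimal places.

set_propeller: D = 1.082 m, P = 0.576 m (p = P/D = 0.532348); state ← (V=0, rpm=0)
set_airspeed(74.54): V ← 74.54 m/s
throttle_to(11128): rpm ← 11128
throttle_to(4900): rpm ← 4900
adjust_airspeed(-6.71): V ← 74.54 -6.71 = 67.83 m/s
adjust_airspeed(-5.51): V ← 67.83 -5.51 = 62.32 m/s
final state: V = 62.32 m/s, rpm = 4900 → n = rpm/60 = 81.666667 rev/s
target J* = 0.8474; solve J* = V/(n·D) for n: n = V/(J*·D) = 62.32/(0.8474 × 1.082) = 67.969132 rev/s
rpm = 60·n = 4078.147924

rpm = 4078.15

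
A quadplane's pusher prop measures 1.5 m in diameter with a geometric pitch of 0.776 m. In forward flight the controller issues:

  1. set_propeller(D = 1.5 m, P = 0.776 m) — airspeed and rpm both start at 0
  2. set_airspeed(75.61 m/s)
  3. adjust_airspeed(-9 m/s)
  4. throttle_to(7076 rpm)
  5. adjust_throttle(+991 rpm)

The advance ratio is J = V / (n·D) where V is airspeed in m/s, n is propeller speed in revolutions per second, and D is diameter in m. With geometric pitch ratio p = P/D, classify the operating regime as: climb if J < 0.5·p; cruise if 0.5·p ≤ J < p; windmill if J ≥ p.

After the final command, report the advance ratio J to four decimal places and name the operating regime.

J = 0.3303, regime = cruise

set_propeller: D = 1.5 m, P = 0.776 m (p = P/D = 0.517333); state ← (V=0, rpm=0)
set_airspeed(75.61): V ← 75.61 m/s
adjust_airspeed(-9): V ← 75.61 -9 = 66.61 m/s
throttle_to(7076): rpm ← 7076
adjust_throttle(+991): rpm ← 7076 +991 = 8067
final state: V = 66.61 m/s, rpm = 8067 → n = rpm/60 = 134.450000 rev/s
J = V / (n·D) = 66.61 / (134.450000 × 1.5) = 0.330284
regime bands: climb J<0.2587 | cruise [0.2587, 0.5173) | windmill J≥0.5173
J = 0.3303 → cruise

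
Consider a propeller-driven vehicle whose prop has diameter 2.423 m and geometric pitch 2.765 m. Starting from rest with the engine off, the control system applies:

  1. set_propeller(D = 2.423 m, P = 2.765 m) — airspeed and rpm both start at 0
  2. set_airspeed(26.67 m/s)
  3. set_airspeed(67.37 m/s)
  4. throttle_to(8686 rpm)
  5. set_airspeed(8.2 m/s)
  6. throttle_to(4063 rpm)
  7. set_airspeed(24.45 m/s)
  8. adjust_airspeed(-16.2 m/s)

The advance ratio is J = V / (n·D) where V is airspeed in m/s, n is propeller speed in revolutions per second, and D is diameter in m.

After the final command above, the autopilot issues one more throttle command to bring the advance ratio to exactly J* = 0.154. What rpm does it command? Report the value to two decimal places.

rpm = 1326.57

set_propeller: D = 2.423 m, P = 2.765 m (p = P/D = 1.141147); state ← (V=0, rpm=0)
set_airspeed(26.67): V ← 26.67 m/s
set_airspeed(67.37): V ← 67.37 m/s
throttle_to(8686): rpm ← 8686
set_airspeed(8.2): V ← 8.2 m/s
throttle_to(4063): rpm ← 4063
set_airspeed(24.45): V ← 24.45 m/s
adjust_airspeed(-16.2): V ← 24.45 -16.2 = 8.25 m/s
final state: V = 8.25 m/s, rpm = 4063 → n = rpm/60 = 67.716667 rev/s
target J* = 0.154; solve J* = V/(n·D) for n: n = V/(J*·D) = 8.25/(0.154 × 2.423) = 22.109545 rev/s
rpm = 60·n = 1326.572726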